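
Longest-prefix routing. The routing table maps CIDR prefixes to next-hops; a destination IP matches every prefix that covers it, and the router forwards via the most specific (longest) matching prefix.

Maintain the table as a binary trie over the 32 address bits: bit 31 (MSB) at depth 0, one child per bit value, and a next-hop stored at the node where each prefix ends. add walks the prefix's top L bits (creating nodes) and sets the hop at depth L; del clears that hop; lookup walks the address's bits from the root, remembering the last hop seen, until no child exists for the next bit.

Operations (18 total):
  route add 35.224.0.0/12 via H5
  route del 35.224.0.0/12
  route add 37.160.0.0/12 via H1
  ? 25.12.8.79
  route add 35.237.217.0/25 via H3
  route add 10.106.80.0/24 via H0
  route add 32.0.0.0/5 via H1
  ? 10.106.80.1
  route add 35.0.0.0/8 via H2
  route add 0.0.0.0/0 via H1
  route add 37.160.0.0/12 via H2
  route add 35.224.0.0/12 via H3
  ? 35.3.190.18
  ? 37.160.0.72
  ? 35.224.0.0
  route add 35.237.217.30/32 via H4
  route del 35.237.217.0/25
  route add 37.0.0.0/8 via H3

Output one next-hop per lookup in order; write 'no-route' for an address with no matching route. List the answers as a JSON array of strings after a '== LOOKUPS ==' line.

Apply in order:
  + 35.224.0.0/12 (H5) depth=12
  del 35.224.0.0/12 (clear depth 12)
  + 37.160.0.0/12 (H1) depth=12
  Q 25.12.8.79: descend 00 ; hops seen [∅] ; pick no-route
  + 35.237.217.0/25 (H3) depth=25
  + 10.106.80.0/24 (H0) depth=24
  + 32.0.0.0/5 (H1) depth=5
  Q 10.106.80.1: descend 000010100110101001010000 ; hops seen [H0] ; pick H0
  + 35.0.0.0/8 (H2) depth=8
  + 0.0.0.0/0 (H1) depth=0
  + 37.160.0.0/12 (H2) depth=12
  + 35.224.0.0/12 (H3) depth=12
  Q 35.3.190.18: descend 00100011 ; hops seen [H1,H1,H2] ; pick H2
  Q 37.160.0.72: descend 001001011010 ; hops seen [H1,H1,H2] ; pick H2
  Q 35.224.0.0: descend 001000111110 ; hops seen [H1,H1,H2,H3] ; pick H3
  + 35.237.217.30/32 (H4) depth=32
  del 35.237.217.0/25 (clear depth 25)
  + 37.0.0.0/8 (H3) depth=8

== LOOKUPS ==
["no-route","H0","H2","H2","H3"]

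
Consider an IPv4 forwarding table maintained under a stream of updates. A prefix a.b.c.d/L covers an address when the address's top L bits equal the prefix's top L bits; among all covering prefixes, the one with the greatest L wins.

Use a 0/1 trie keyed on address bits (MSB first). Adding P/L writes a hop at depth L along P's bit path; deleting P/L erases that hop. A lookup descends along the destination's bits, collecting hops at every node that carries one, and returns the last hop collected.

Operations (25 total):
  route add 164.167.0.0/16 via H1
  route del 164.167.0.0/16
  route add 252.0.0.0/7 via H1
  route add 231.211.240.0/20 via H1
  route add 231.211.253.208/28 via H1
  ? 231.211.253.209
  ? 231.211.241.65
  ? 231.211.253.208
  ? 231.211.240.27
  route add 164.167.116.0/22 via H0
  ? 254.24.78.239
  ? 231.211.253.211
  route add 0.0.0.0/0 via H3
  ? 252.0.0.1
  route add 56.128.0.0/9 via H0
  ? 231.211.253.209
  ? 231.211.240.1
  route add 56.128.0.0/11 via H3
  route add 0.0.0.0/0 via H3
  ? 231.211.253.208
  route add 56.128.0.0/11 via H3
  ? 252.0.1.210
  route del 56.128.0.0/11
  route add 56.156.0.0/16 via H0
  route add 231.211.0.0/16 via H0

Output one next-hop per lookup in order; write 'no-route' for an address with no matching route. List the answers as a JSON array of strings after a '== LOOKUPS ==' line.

Apply in order:
  + 164.167.0.0/16 (H1) depth=16
  - 164.167.0.0/16 clear@16
  + 252.0.0.0/7 (H1) depth=7
  + 231.211.240.0/20 (H1) depth=20
  + 231.211.253.208/28 (H1) depth=28
  ? 231.211.253.209  path d0:-→d1:-→d2:-→d3:-→d4:-→d5:-→d6:-→d7:-→d8:-→d9:-→d10:-→d11:-→d12:-→d13:-→d14:-→d15:-→d16:-→d17:-→d18:-→d19:-→d20:H1→d21:-→d22:-→d23:-→d24:-→d25:-→d26:-→d27:-→d28:H1  best=H1
  ? 231.211.241.65  path d0:-→d1:-→d2:-→d3:-→d4:-→d5:-→d6:-→d7:-→d8:-→d9:-→d10:-→d11:-→d12:-→d13:-→d14:-→d15:-→d16:-→d17:-→d18:-→d19:-→d20:H1  best=H1
  ? 231.211.253.208  path d0:-→d1:-→d2:-→d3:-→d4:-→d5:-→d6:-→d7:-→d8:-→d9:-→d10:-→d11:-→d12:-→d13:-→d14:-→d15:-→d16:-→d17:-→d18:-→d19:-→d20:H1→d21:-→d22:-→d23:-→d24:-→d25:-→d26:-→d27:-→d28:H1  best=H1
  ? 231.211.240.27  path d0:-→d1:-→d2:-→d3:-→d4:-→d5:-→d6:-→d7:-→d8:-→d9:-→d10:-→d11:-→d12:-→d13:-→d14:-→d15:-→d16:-→d17:-→d18:-→d19:-→d20:H1  best=H1
  + 164.167.116.0/22 (H0) depth=22
  ? 254.24.78.239  path d0:-→d1:-→d2:-→d3:-→d4:-→d5:-→d6:-  best=no-route
  ? 231.211.253.211  path d0:-→d1:-→d2:-→d3:-→d4:-→d5:-→d6:-→d7:-→d8:-→d9:-→d10:-→d11:-→d12:-→d13:-→d14:-→d15:-→d16:-→d17:-→d18:-→d19:-→d20:H1→d21:-→d22:-→d23:-→d24:-→d25:-→d26:-→d27:-→d28:H1  best=H1
  + 0.0.0.0/0 (H3) depth=0
  ? 252.0.0.1  path d0:H3→d1:-→d2:-→d3:-→d4:-→d5:-→d6:-→d7:H1  best=H1
  + 56.128.0.0/9 (H0) depth=9
  ? 231.211.253.209  path d0:H3→d1:-→d2:-→d3:-→d4:-→d5:-→d6:-→d7:-→d8:-→d9:-→d10:-→d11:-→d12:-→d13:-→d14:-→d15:-→d16:-→d17:-→d18:-→d19:-→d20:H1→d21:-→d22:-→d23:-→d24:-→d25:-→d26:-→d27:-→d28:H1  best=H1
  ? 231.211.240.1  path d0:H3→d1:-→d2:-→d3:-→d4:-→d5:-→d6:-→d7:-→d8:-→d9:-→d10:-→d11:-→d12:-→d13:-→d14:-→d15:-→d16:-→d17:-→d18:-→d19:-→d20:H1  best=H1
  + 56.128.0.0/11 (H3) depth=11
  + 0.0.0.0/0 (H3) depth=0
  ? 231.211.253.208  path d0:H3→d1:-→d2:-→d3:-→d4:-→d5:-→d6:-→d7:-→d8:-→d9:-→d10:-→d11:-→d12:-→d13:-→d14:-→d15:-→d16:-→d17:-→d18:-→d19:-→d20:H1→d21:-→d22:-→d23:-→d24:-→d25:-→d26:-→d27:-→d28:H1  best=H1
  + 56.128.0.0/11 (H3) depth=11
  ? 252.0.1.210  path d0:H3→d1:-→d2:-→d3:-→d4:-→d5:-→d6:-→d7:H1  best=H1
  - 56.128.0.0/11 clear@11
  + 56.156.0.0/16 (H0) depth=16
  + 231.211.0.0/16 (H0) depth=16

== LOOKUPS ==
["H1","H1","H1","H1","no-route","H1","H1","H1","H1","H1","H1"]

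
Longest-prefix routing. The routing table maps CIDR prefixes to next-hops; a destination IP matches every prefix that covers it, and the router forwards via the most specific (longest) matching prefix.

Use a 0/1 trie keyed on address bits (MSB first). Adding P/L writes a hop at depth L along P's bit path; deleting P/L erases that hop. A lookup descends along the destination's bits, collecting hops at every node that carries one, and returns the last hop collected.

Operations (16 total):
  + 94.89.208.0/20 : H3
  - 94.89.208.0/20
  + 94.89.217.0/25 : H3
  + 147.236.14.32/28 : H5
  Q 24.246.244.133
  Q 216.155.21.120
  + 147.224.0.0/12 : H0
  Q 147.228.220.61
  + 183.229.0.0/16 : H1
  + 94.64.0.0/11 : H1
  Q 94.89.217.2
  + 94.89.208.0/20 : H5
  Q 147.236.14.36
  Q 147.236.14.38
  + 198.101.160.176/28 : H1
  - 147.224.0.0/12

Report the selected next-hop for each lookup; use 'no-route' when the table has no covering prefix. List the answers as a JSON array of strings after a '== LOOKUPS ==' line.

Trace:
  add 94.89.208.0/20 -> H3 at depth 20
  del 94.89.208.0/20 (clear depth 20)
  add 94.89.217.0/25 -> H3 at depth 25
  add 147.236.14.32/28 -> H5 at depth 28
  lookup 24.246.244.133: bits 0 walk d0:-→d1:- -> no-route
  lookup 216.155.21.120: bits 1 walk d0:-→d1:- -> no-route
  add 147.224.0.0/12 -> H0 at depth 12
  lookup 147.228.220.61: bits 100100111110 walk d0:-→d1:-→d2:-→d3:-→d4:-→d5:-→d6:-→d7:-→d8:-→d9:-→d10:-→d11:-→d12:H0 -> H0
  add 183.229.0.0/16 -> H1 at depth 16
  add 94.64.0.0/11 -> H1 at depth 11
  lookup 94.89.217.2: bits 0101111001011001110110010 walk d0:-→d1:-→d2:-→d3:-→d4:-→d5:-→d6:-→d7:-→d8:-→d9:-→d10:-→d11:H1→d12:-→d13:-→d14:-→d15:-→d16:-→d17:-→d18:-→d19:-→d20:-→d21:-→d22:-→d23:-→d24:-→d25:H3 -> H3
  add 94.89.208.0/20 -> H5 at depth 20
  lookup 147.236.14.36: bits 1001001111101100000011100010 walk d0:-→d1:-→d2:-→d3:-→d4:-→d5:-→d6:-→d7:-→d8:-→d9:-→d10:-→d11:-→d12:H0→d13:-→d14:-→d15:-→d16:-→d17:-→d18:-→d19:-→d20:-→d21:-→d22:-→d23:-→d24:-→d25:-→d26:-→d27:-→d28:H5 -> H5
  lookup 147.236.14.38: bits 1001001111101100000011100010 walk d0:-→d1:-→d2:-→d3:-→d4:-→d5:-→d6:-→d7:-→d8:-→d9:-→d10:-→d11:-→d12:H0→d13:-→d14:-→d15:-→d16:-→d17:-→d18:-→d19:-→d20:-→d21:-→d22:-→d23:-→d24:-→d25:-→d26:-→d27:-→d28:H5 -> H5
  add 198.101.160.176/28 -> H1 at depth 28
  del 147.224.0.0/12 (clear depth 12)

== LOOKUPS ==
["no-route","no-route","H0","H3","H5","H5"]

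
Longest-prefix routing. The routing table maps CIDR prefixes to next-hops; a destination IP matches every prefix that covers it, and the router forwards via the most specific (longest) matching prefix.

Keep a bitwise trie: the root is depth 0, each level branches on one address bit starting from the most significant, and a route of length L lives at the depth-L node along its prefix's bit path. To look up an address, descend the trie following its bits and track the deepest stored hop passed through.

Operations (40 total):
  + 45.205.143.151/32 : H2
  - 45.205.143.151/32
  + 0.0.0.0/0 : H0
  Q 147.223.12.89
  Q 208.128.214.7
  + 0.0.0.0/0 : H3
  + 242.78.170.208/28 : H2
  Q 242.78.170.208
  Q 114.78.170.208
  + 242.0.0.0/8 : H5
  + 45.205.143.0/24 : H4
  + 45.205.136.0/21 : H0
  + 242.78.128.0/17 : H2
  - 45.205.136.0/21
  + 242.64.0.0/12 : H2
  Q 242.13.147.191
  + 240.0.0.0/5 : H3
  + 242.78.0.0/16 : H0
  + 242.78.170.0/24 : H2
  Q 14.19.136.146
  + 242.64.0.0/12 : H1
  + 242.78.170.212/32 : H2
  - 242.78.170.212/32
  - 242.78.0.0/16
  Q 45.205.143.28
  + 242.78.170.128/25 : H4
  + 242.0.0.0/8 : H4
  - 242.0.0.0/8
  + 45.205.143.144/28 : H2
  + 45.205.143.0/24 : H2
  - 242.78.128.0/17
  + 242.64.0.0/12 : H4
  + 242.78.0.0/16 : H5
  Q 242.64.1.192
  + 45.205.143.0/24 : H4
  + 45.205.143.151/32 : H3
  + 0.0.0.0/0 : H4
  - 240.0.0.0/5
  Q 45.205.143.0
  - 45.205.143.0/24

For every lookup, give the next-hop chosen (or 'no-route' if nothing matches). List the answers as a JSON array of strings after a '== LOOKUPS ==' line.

Process each operation:
  add 45.205.143.151/32 -> H2 at depth 32
  del 45.205.143.151/32 (clear depth 32)
  add 0.0.0.0/0 -> H0 at depth 0
  lookup 147.223.12.89: bits ε walk d0:H0 -> H0
  lookup 208.128.214.7: bits ε walk d0:H0 -> H0
  add 0.0.0.0/0 -> H3 at depth 0
  add 242.78.170.208/28 -> H2 at depth 28
  lookup 242.78.170.208: bits 1111001001001110101010101101 walk d0:H3→d1:-→d2:-→d3:-→d4:-→d5:-→d6:-→d7:-→d8:-→d9:-→d10:-→d11:-→d12:-→d13:-→d14:-→d15:-→d16:-→d17:-→d18:-→d19:-→d20:-→d21:-→d22:-→d23:-→d24:-→d25:-→d26:-→d27:-→d28:H2 -> H2
  lookup 114.78.170.208: bits 0 walk d0:H3→d1:- -> H3
  add 242.0.0.0/8 -> H5 at depth 8
  add 45.205.143.0/24 -> H4 at depth 24
  add 45.205.136.0/21 -> H0 at depth 21
  add 242.78.128.0/17 -> H2 at depth 17
  del 45.205.136.0/21 (clear depth 21)
  add 242.64.0.0/12 -> H2 at depth 12
  lookup 242.13.147.191: bits 111100100 walk d0:H3→d1:-→d2:-→d3:-→d4:-→d5:-→d6:-→d7:-→d8:H5→d9:- -> H5
  add 240.0.0.0/5 -> H3 at depth 5
  add 242.78.0.0/16 -> H0 at depth 16
  add 242.78.170.0/24 -> H2 at depth 24
  lookup 14.19.136.146: bits 00 walk d0:H3→d1:-→d2:- -> H3
  add 242.64.0.0/12 -> H1 at depth 12
  add 242.78.170.212/32 -> H2 at depth 32
  del 242.78.170.212/32 (clear depth 32)
  del 242.78.0.0/16 (clear depth 16)
  lookup 45.205.143.28: bits 001011011100110110001111 walk d0:H3→d1:-→d2:-→d3:-→d4:-→d5:-→d6:-→d7:-→d8:-→d9:-→d10:-→d11:-→d12:-→d13:-→d14:-→d15:-→d16:-→d17:-→d18:-→d19:-→d20:-→d21:-→d22:-→d23:-→d24:H4 -> H4
  add 242.78.170.128/25 -> H4 at depth 25
  add 242.0.0.0/8 -> H4 at depth 8
  del 242.0.0.0/8 (clear depth 8)
  add 45.205.143.144/28 -> H2 at depth 28
  add 45.205.143.0/24 -> H2 at depth 24
  del 242.78.128.0/17 (clear depth 17)
  add 242.64.0.0/12 -> H4 at depth 12
  add 242.78.0.0/16 -> H5 at depth 16
  lookup 242.64.1.192: bits 111100100100 walk d0:H3→d1:-→d2:-→d3:-→d4:-→d5:H3→d6:-→d7:-→d8:-→d9:-→d10:-→d11:-→d12:H4 -> H4
  add 45.205.143.0/24 -> H4 at depth 24
  add 45.205.143.151/32 -> H3 at depth 32
  add 0.0.0.0/0 -> H4 at depth 0
  del 240.0.0.0/5 (clear depth 5)
  lookup 45.205.143.0: bits 001011011100110110001111 walk d0:H4→d1:-→d2:-→d3:-→d4:-→d5:-→d6:-→d7:-→d8:-→d9:-→d10:-→d11:-→d12:-→d13:-→d14:-→d15:-→d16:-→d17:-→d18:-→d19:-→d20:-→d21:-→d22:-→d23:-→d24:H4 -> H4
  del 45.205.143.0/24 (clear depth 24)

== LOOKUPS ==
["H0","H0","H2","H3","H5","H3","H4","H4","H4"]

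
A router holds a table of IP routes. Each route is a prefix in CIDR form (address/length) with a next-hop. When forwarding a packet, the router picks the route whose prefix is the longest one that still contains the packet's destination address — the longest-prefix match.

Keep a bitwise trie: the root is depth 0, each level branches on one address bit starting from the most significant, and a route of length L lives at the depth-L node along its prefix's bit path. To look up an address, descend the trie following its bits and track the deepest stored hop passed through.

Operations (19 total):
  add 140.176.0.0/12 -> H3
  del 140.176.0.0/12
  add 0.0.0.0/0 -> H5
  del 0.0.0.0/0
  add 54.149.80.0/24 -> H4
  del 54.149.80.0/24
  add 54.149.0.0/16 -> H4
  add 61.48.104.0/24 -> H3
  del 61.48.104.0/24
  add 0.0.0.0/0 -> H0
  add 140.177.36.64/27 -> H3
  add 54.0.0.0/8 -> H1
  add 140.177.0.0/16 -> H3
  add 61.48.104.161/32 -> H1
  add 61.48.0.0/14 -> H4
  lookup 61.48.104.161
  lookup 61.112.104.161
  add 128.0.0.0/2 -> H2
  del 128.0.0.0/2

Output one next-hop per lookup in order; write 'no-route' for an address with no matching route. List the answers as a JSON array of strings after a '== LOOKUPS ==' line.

Trace:
  add 140.176.0.0/12 -> H3 at depth 12
  - 140.176.0.0/12 clear@12
  add 0.0.0.0/0 -> H5 at depth 0
  - 0.0.0.0/0 clear@0
  add 54.149.80.0/24 -> H4 at depth 24
  - 54.149.80.0/24 clear@24
  add 54.149.0.0/16 -> H4 at depth 16
  add 61.48.104.0/24 -> H3 at depth 24
  - 61.48.104.0/24 clear@24
  add 0.0.0.0/0 -> H0 at depth 0
  add 140.177.36.64/27 -> H3 at depth 27
  add 54.0.0.0/8 -> H1 at depth 8
  add 140.177.0.0/16 -> H3 at depth 16
  add 61.48.104.161/32 -> H1 at depth 32
  add 61.48.0.0/14 -> H4 at depth 14
  lookup 61.48.104.161: bits 00111101001100000110100010100001 walk d0:H0→d1:-→d2:-→d3:-→d4:-→d5:-→d6:-→d7:-→d8:-→d9:-→d10:-→d11:-→d12:-→d13:-→d14:H4→d15:-→d16:-→d17:-→d18:-→d19:-→d20:-→d21:-→d22:-→d23:-→d24:-→d25:-→d26:-→d27:-→d28:-→d29:-→d30:-→d31:-→d32:H1 -> H1
  lookup 61.112.104.161: bits 001111010 walk d0:H0→d1:-→d2:-→d3:-→d4:-→d5:-→d6:-→d7:-→d8:-→d9:- -> H0
  add 128.0.0.0/2 -> H2 at depth 2
  - 128.0.0.0/2 clear@2

== LOOKUPS ==
["H1","H0"]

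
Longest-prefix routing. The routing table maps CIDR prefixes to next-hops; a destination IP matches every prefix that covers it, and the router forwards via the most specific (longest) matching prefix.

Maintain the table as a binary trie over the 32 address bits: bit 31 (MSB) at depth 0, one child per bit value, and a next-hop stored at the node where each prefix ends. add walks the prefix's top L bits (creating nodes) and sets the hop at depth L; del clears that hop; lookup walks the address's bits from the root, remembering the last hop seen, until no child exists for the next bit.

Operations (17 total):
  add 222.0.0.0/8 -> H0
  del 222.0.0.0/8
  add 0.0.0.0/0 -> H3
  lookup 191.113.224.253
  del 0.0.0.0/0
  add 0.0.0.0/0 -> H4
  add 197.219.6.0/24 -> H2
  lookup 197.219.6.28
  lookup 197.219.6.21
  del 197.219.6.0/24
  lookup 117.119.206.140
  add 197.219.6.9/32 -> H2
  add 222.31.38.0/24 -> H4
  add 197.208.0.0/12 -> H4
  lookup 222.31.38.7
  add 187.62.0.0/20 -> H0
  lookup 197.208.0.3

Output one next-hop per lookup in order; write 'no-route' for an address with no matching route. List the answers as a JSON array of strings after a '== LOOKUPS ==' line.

Apply in order:
  add 222.0.0.0/8 -> H0 at depth 8
  - 222.0.0.0/8 clear@8
  add 0.0.0.0/0 -> H3 at depth 0
  ? 191.113.224.253  path d0:H3→d1:-  best=H3
  - 0.0.0.0/0 clear@0
  add 0.0.0.0/0 -> H4 at depth 0
  add 197.219.6.0/24 -> H2 at depth 24
  ? 197.219.6.28  path d0:H4→d1:-→d2:-→d3:-→d4:-→d5:-→d6:-→d7:-→d8:-→d9:-→d10:-→d11:-→d12:-→d13:-→d14:-→d15:-→d16:-→d17:-→d18:-→d19:-→d20:-→d21:-→d22:-→d23:-→d24:H2  best=H2
  ? 197.219.6.21  path d0:H4→d1:-→d2:-→d3:-→d4:-→d5:-→d6:-→d7:-→d8:-→d9:-→d10:-→d11:-→d12:-→d13:-→d14:-→d15:-→d16:-→d17:-→d18:-→d19:-→d20:-→d21:-→d22:-→d23:-→d24:H2  best=H2
  - 197.219.6.0/24 clear@24
  ? 117.119.206.140  path d0:H4  best=H4
  add 197.219.6.9/32 -> H2 at depth 32
  add 222.31.38.0/24 -> H4 at depth 24
  add 197.208.0.0/12 -> H4 at depth 12
  ? 222.31.38.7  path d0:H4→d1:-→d2:-→d3:-→d4:-→d5:-→d6:-→d7:-→d8:-→d9:-→d10:-→d11:-→d12:-→d13:-→d14:-→d15:-→d16:-→d17:-→d18:-→d19:-→d20:-→d21:-→d22:-→d23:-→d24:H4  best=H4
  add 187.62.0.0/20 -> H0 at depth 20
  ? 197.208.0.3  path d0:H4→d1:-→d2:-→d3:-→d4:-→d5:-→d6:-→d7:-→d8:-→d9:-→d10:-→d11:-→d12:H4  best=H4

== LOOKUPS ==
["H3","H2","H2","H4","H4","H4"]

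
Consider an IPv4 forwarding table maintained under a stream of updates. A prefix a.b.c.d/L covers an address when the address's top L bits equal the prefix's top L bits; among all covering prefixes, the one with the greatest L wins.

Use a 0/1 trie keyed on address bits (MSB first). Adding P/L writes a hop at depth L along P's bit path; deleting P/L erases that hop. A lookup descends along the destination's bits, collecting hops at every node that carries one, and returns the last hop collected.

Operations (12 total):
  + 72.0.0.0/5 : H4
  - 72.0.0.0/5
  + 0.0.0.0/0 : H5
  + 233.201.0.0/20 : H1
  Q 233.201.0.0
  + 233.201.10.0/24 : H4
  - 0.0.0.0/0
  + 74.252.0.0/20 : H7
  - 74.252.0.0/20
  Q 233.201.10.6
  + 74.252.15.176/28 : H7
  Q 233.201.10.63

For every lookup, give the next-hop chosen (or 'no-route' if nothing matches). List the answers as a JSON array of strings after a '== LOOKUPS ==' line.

Process each operation:
  add 72.0.0.0/5 -> H4 at depth 5
  - 72.0.0.0/5 clear@5
  add 0.0.0.0/0 -> H5 at depth 0
  add 233.201.0.0/20 -> H1 at depth 20
  Q 233.201.0.0: descend 11101001110010010000 ; hops seen [H5,H1] ; pick H1
  add 233.201.10.0/24 -> H4 at depth 24
  - 0.0.0.0/0 clear@0
  add 74.252.0.0/20 -> H7 at depth 20
  - 74.252.0.0/20 clear@20
  Q 233.201.10.6: descend 111010011100100100001010 ; hops seen [H1,H4] ; pick H4
  add 74.252.15.176/28 -> H7 at depth 28
  Q 233.201.10.63: descend 111010011100100100001010 ; hops seen [H1,H4] ; pick H4

== LOOKUPS ==
["H1","H4","H4"]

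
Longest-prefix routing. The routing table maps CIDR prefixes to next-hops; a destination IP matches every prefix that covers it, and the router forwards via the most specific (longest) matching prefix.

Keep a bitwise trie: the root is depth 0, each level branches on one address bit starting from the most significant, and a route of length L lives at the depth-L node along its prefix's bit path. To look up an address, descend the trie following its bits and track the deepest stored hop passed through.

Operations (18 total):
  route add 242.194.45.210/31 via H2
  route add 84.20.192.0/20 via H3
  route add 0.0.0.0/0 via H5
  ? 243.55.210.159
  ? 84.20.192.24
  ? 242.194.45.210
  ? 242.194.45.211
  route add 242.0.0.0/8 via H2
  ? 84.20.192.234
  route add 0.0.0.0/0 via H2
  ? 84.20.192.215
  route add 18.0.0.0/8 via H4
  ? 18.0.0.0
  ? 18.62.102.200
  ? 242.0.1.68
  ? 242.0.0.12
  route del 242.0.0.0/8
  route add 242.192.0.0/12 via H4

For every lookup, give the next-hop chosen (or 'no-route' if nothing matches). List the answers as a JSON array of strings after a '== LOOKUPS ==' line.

Trace:
  add 242.194.45.210/31 -> H2 at depth 31
  add 84.20.192.0/20 -> H3 at depth 20
  add 0.0.0.0/0 -> H5 at depth 0
  lookup 243.55.210.159: bits 1111001 walk d0:H5→d1:-→d2:-→d3:-→d4:-→d5:-→d6:-→d7:- -> H5
  lookup 84.20.192.24: bits 01010100000101001100 walk d0:H5→d1:-→d2:-→d3:-→d4:-→d5:-→d6:-→d7:-→d8:-→d9:-→d10:-→d11:-→d12:-→d13:-→d14:-→d15:-→d16:-→d17:-→d18:-→d19:-→d20:H3 -> H3
  lookup 242.194.45.210: bits 1111001011000010001011011101001 walk d0:H5→d1:-→d2:-→d3:-→d4:-→d5:-→d6:-→d7:-→d8:-→d9:-→d10:-→d11:-→d12:-→d13:-→d14:-→d15:-→d16:-→d17:-→d18:-→d19:-→d20:-→d21:-→d22:-→d23:-→d24:-→d25:-→d26:-→d27:-→d28:-→d29:-→d30:-→d31:H2 -> H2
  lookup 242.194.45.211: bits 1111001011000010001011011101001 walk d0:H5→d1:-→d2:-→d3:-→d4:-→d5:-→d6:-→d7:-→d8:-→d9:-→d10:-→d11:-→d12:-→d13:-→d14:-→d15:-→d16:-→d17:-→d18:-→d19:-→d20:-→d21:-→d22:-→d23:-→d24:-→d25:-→d26:-→d27:-→d28:-→d29:-→d30:-→d31:H2 -> H2
  add 242.0.0.0/8 -> H2 at depth 8
  lookup 84.20.192.234: bits 01010100000101001100 walk d0:H5→d1:-→d2:-→d3:-→d4:-→d5:-→d6:-→d7:-→d8:-→d9:-→d10:-→d11:-→d12:-→d13:-→d14:-→d15:-→d16:-→d17:-→d18:-→d19:-→d20:H3 -> H3
  add 0.0.0.0/0 -> H2 at depth 0
  lookup 84.20.192.215: bits 01010100000101001100 walk d0:H2→d1:-→d2:-→d3:-→d4:-→d5:-→d6:-→d7:-→d8:-→d9:-→d10:-→d11:-→d12:-→d13:-→d14:-→d15:-→d16:-→d17:-→d18:-→d19:-→d20:H3 -> H3
  add 18.0.0.0/8 -> H4 at depth 8
  lookup 18.0.0.0: bits 00010010 walk d0:H2→d1:-→d2:-→d3:-→d4:-→d5:-→d6:-→d7:-→d8:H4 -> H4
  lookup 18.62.102.200: bits 00010010 walk d0:H2→d1:-→d2:-→d3:-→d4:-→d5:-→d6:-→d7:-→d8:H4 -> H4
  lookup 242.0.1.68: bits 11110010 walk d0:H2→d1:-→d2:-→d3:-→d4:-→d5:-→d6:-→d7:-→d8:H2 -> H2
  lookup 242.0.0.12: bits 11110010 walk d0:H2→d1:-→d2:-→d3:-→d4:-→d5:-→d6:-→d7:-→d8:H2 -> H2
  del 242.0.0.0/8 (clear depth 8)
  add 242.192.0.0/12 -> H4 at depth 12

== LOOKUPS ==
["H5","H3","H2","H2","H3","H3","H4","H4","H2","H2"]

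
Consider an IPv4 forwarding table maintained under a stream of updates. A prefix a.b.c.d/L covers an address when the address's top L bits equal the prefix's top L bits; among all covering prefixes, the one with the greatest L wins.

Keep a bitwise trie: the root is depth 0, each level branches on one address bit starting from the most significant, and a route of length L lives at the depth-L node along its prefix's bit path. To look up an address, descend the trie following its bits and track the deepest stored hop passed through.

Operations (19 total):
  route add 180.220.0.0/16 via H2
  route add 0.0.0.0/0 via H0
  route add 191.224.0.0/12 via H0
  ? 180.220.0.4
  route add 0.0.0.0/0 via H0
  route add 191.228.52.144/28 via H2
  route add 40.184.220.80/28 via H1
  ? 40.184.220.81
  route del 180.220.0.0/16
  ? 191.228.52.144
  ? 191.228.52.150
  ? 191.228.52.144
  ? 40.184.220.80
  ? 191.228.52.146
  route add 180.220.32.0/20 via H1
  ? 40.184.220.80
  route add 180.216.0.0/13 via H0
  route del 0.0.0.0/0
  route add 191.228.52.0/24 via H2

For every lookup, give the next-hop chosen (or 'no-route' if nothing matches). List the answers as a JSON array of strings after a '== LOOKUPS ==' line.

Apply in order:
  add 180.220.0.0/16 -> H2 at depth 16
  add 0.0.0.0/0 -> H0 at depth 0
  add 191.224.0.0/12 -> H0 at depth 12
  ? 180.220.0.4  path d0:H0→d1:-→d2:-→d3:-→d4:-→d5:-→d6:-→d7:-→d8:-→d9:-→d10:-→d11:-→d12:-→d13:-→d14:-→d15:-→d16:H2  best=H2
  add 0.0.0.0/0 -> H0 at depth 0
  add 191.228.52.144/28 -> H2 at depth 28
  add 40.184.220.80/28 -> H1 at depth 28
  ? 40.184.220.81  path d0:H0→d1:-→d2:-→d3:-→d4:-→d5:-→d6:-→d7:-→d8:-→d9:-→d10:-→d11:-→d12:-→d13:-→d14:-→d15:-→d16:-→d17:-→d18:-→d19:-→d20:-→d21:-→d22:-→d23:-→d24:-→d25:-→d26:-→d27:-→d28:H1  best=H1
  del 180.220.0.0/16 (clear depth 16)
  ? 191.228.52.144  path d0:H0→d1:-→d2:-→d3:-→d4:-→d5:-→d6:-→d7:-→d8:-→d9:-→d10:-→d11:-→d12:H0→d13:-→d14:-→d15:-→d16:-→d17:-→d18:-→d19:-→d20:-→d21:-→d22:-→d23:-→d24:-→d25:-→d26:-→d27:-→d28:H2  best=H2
  ? 191.228.52.150  path d0:H0→d1:-→d2:-→d3:-→d4:-→d5:-→d6:-→d7:-→d8:-→d9:-→d10:-→d11:-→d12:H0→d13:-→d14:-→d15:-→d16:-→d17:-→d18:-→d19:-→d20:-→d21:-→d22:-→d23:-→d24:-→d25:-→d26:-→d27:-→d28:H2  best=H2
  ? 191.228.52.144  path d0:H0→d1:-→d2:-→d3:-→d4:-→d5:-→d6:-→d7:-→d8:-→d9:-→d10:-→d11:-→d12:H0→d13:-→d14:-→d15:-→d16:-→d17:-→d18:-→d19:-→d20:-→d21:-→d22:-→d23:-→d24:-→d25:-→d26:-→d27:-→d28:H2  best=H2
  ? 40.184.220.80  path d0:H0→d1:-→d2:-→d3:-→d4:-→d5:-→d6:-→d7:-→d8:-→d9:-→d10:-→d11:-→d12:-→d13:-→d14:-→d15:-→d16:-→d17:-→d18:-→d19:-→d20:-→d21:-→d22:-→d23:-→d24:-→d25:-→d26:-→d27:-→d28:H1  best=H1
  ? 191.228.52.146  path d0:H0→d1:-→d2:-→d3:-→d4:-→d5:-→d6:-→d7:-→d8:-→d9:-→d10:-→d11:-→d12:H0→d13:-→d14:-→d15:-→d16:-→d17:-→d18:-→d19:-→d20:-→d21:-→d22:-→d23:-→d24:-→d25:-→d26:-→d27:-→d28:H2  best=H2
  add 180.220.32.0/20 -> H1 at depth 20
  ? 40.184.220.80  path d0:H0→d1:-→d2:-→d3:-→d4:-→d5:-→d6:-→d7:-→d8:-→d9:-→d10:-→d11:-→d12:-→d13:-→d14:-→d15:-→d16:-→d17:-→d18:-→d19:-→d20:-→d21:-→d22:-→d23:-→d24:-→d25:-→d26:-→d27:-→d28:H1  best=H1
  add 180.216.0.0/13 -> H0 at depth 13
  del 0.0.0.0/0 (clear depth 0)
  add 191.228.52.0/24 -> H2 at depth 24

== LOOKUPS ==
["H2","H1","H2","H2","H2","H1","H2","H1"]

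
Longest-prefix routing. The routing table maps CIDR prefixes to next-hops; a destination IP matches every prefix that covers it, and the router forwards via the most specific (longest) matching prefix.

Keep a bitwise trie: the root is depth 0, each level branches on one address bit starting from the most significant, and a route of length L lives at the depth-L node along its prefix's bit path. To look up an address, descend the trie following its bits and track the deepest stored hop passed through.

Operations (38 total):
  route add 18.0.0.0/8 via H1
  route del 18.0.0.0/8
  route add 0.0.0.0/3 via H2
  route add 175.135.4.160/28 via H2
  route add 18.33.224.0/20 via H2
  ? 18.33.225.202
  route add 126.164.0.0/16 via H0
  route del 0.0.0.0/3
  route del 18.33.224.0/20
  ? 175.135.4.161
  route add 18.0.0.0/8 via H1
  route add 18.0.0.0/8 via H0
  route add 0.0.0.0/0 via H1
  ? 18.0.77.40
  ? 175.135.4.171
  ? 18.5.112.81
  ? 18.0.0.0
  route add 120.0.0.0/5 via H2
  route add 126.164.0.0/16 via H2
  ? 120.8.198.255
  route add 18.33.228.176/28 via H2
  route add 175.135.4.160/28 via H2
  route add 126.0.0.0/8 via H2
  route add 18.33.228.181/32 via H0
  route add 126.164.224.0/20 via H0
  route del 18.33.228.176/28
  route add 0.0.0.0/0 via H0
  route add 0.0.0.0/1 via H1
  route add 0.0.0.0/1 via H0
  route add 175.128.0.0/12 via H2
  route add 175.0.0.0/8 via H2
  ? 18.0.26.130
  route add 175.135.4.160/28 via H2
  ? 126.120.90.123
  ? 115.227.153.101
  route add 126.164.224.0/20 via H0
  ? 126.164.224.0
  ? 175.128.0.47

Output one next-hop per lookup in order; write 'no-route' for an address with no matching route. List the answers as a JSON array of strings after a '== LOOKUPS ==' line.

Trace:
  + 18.0.0.0/8 (H1) depth=8
  del 18.0.0.0/8 (clear depth 8)
  + 0.0.0.0/3 (H2) depth=3
  + 175.135.4.160/28 (H2) depth=28
  + 18.33.224.0/20 (H2) depth=20
  ? 18.33.225.202  path d0:-→d1:-→d2:-→d3:H2→d4:-→d5:-→d6:-→d7:-→d8:-→d9:-→d10:-→d11:-→d12:-→d13:-→d14:-→d15:-→d16:-→d17:-→d18:-→d19:-→d20:H2  best=H2
  + 126.164.0.0/16 (H0) depth=16
  del 0.0.0.0/3 (clear depth 3)
  del 18.33.224.0/20 (clear depth 20)
  ? 175.135.4.161  path d0:-→d1:-→d2:-→d3:-→d4:-→d5:-→d6:-→d7:-→d8:-→d9:-→d10:-→d11:-→d12:-→d13:-→d14:-→d15:-→d16:-→d17:-→d18:-→d19:-→d20:-→d21:-→d22:-→d23:-→d24:-→d25:-→d26:-→d27:-→d28:H2  best=H2
  + 18.0.0.0/8 (H1) depth=8
  + 18.0.0.0/8 (H0) depth=8
  + 0.0.0.0/0 (H1) depth=0
  ? 18.0.77.40  path d0:H1→d1:-→d2:-→d3:-→d4:-→d5:-→d6:-→d7:-→d8:H0→d9:-→d10:-  best=H0
  ? 175.135.4.171  path d0:H1→d1:-→d2:-→d3:-→d4:-→d5:-→d6:-→d7:-→d8:-→d9:-→d10:-→d11:-→d12:-→d13:-→d14:-→d15:-→d16:-→d17:-→d18:-→d19:-→d20:-→d21:-→d22:-→d23:-→d24:-→d25:-→d26:-→d27:-→d28:H2  best=H2
  ? 18.5.112.81  path d0:H1→d1:-→d2:-→d3:-→d4:-→d5:-→d6:-→d7:-→d8:H0→d9:-→d10:-  best=H0
  ? 18.0.0.0  path d0:H1→d1:-→d2:-→d3:-→d4:-→d5:-→d6:-→d7:-→d8:H0→d9:-→d10:-  best=H0
  + 120.0.0.0/5 (H2) depth=5
  + 126.164.0.0/16 (H2) depth=16
  ? 120.8.198.255  path d0:H1→d1:-→d2:-→d3:-→d4:-→d5:H2  best=H2
  + 18.33.228.176/28 (H2) depth=28
  + 175.135.4.160/28 (H2) depth=28
  + 126.0.0.0/8 (H2) depth=8
  + 18.33.228.181/32 (H0) depth=32
  + 126.164.224.0/20 (H0) depth=20
  del 18.33.228.176/28 (clear depth 28)
  + 0.0.0.0/0 (H0) depth=0
  + 0.0.0.0/1 (H1) depth=1
  + 0.0.0.0/1 (H0) depth=1
  + 175.128.0.0/12 (H2) depth=12
  + 175.0.0.0/8 (H2) depth=8
  ? 18.0.26.130  path d0:H0→d1:H0→d2:-→d3:-→d4:-→d5:-→d6:-→d7:-→d8:H0→d9:-→d10:-  best=H0
  + 175.135.4.160/28 (H2) depth=28
  ? 126.120.90.123  path d0:H0→d1:H0→d2:-→d3:-→d4:-→d5:H2→d6:-→d7:-→d8:H2  best=H2
  ? 115.227.153.101  path d0:H0→d1:H0→d2:-→d3:-→d4:-  best=H0
  + 126.164.224.0/20 (H0) depth=20
  ? 126.164.224.0  path d0:H0→d1:H0→d2:-→d3:-→d4:-→d5:H2→d6:-→d7:-→d8:H2→d9:-→d10:-→d11:-→d12:-→d13:-→d14:-→d15:-→d16:H2→d17:-→d18:-→d19:-→d20:H0  best=H0
  ? 175.128.0.47  path d0:H0→d1:-→d2:-→d3:-→d4:-→d5:-→d6:-→d7:-→d8:H2→d9:-→d10:-→d11:-→d12:H2→d13:-  best=H2

== LOOKUPS ==
["H2","H2","H0","H2","H0","H0","H2","H0","H2","H0","H0","H2"]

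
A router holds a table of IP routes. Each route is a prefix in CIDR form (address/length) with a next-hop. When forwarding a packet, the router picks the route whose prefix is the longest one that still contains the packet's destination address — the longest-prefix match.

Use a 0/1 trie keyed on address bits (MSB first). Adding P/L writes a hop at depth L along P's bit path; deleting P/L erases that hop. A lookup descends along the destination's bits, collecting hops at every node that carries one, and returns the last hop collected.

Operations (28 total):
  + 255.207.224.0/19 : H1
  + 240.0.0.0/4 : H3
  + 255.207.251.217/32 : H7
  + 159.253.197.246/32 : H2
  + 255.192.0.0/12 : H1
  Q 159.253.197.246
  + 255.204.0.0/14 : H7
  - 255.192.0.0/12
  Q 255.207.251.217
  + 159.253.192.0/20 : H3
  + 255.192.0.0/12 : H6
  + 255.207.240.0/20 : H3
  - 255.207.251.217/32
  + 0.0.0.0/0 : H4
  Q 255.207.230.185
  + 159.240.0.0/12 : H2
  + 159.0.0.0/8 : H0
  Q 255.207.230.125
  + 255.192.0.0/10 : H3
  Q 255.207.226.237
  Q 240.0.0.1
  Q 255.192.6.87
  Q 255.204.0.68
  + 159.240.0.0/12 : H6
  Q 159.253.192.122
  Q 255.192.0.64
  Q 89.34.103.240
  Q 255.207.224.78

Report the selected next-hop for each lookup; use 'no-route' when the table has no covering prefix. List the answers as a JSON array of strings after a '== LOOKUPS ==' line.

Apply in order:
  add 255.207.224.0/19 -> H1 at depth 19
  add 240.0.0.0/4 -> H3 at depth 4
  add 255.207.251.217/32 -> H7 at depth 32
  add 159.253.197.246/32 -> H2 at depth 32
  add 255.192.0.0/12 -> H1 at depth 12
  lookup 159.253.197.246: bits 10011111111111011100010111110110 walk d0:-→d1:-→d2:-→d3:-→d4:-→d5:-→d6:-→d7:-→d8:-→d9:-→d10:-→d11:-→d12:-→d13:-→d14:-→d15:-→d16:-→d17:-→d18:-→d19:-→d20:-→d21:-→d22:-→d23:-→d24:-→d25:-→d26:-→d27:-→d28:-→d29:-→d30:-→d31:-→d32:H2 -> H2
  add 255.204.0.0/14 -> H7 at depth 14
  del 255.192.0.0/12 (clear depth 12)
  lookup 255.207.251.217: bits 11111111110011111111101111011001 walk d0:-→d1:-→d2:-→d3:-→d4:H3→d5:-→d6:-→d7:-→d8:-→d9:-→d10:-→d11:-→d12:-→d13:-→d14:H7→d15:-→d16:-→d17:-→d18:-→d19:H1→d20:-→d21:-→d22:-→d23:-→d24:-→d25:-→d26:-→d27:-→d28:-→d29:-→d30:-→d31:-→d32:H7 -> H7
  add 159.253.192.0/20 -> H3 at depth 20
  add 255.192.0.0/12 -> H6 at depth 12
  add 255.207.240.0/20 -> H3 at depth 20
  del 255.207.251.217/32 (clear depth 32)
  add 0.0.0.0/0 -> H4 at depth 0
  lookup 255.207.230.185: bits 1111111111001111111 walk d0:H4→d1:-→d2:-→d3:-→d4:H3→d5:-→d6:-→d7:-→d8:-→d9:-→d10:-→d11:-→d12:H6→d13:-→d14:H7→d15:-→d16:-→d17:-→d18:-→d19:H1 -> H1
  add 159.240.0.0/12 -> H2 at depth 12
  add 159.0.0.0/8 -> H0 at depth 8
  lookup 255.207.230.125: bits 1111111111001111111 walk d0:H4→d1:-→d2:-→d3:-→d4:H3→d5:-→d6:-→d7:-→d8:-→d9:-→d10:-→d11:-→d12:H6→d13:-→d14:H7→d15:-→d16:-→d17:-→d18:-→d19:H1 -> H1
  add 255.192.0.0/10 -> H3 at depth 10
  lookup 255.207.226.237: bits 1111111111001111111 walk d0:H4→d1:-→d2:-→d3:-→d4:H3→d5:-→d6:-→d7:-→d8:-→d9:-→d10:H3→d11:-→d12:H6→d13:-→d14:H7→d15:-→d16:-→d17:-→d18:-→d19:H1 -> H1
  lookup 240.0.0.1: bits 1111 walk d0:H4→d1:-→d2:-→d3:-→d4:H3 -> H3
  lookup 255.192.6.87: bits 111111111100 walk d0:H4→d1:-→d2:-→d3:-→d4:H3→d5:-→d6:-→d7:-→d8:-→d9:-→d10:H3→d11:-→d12:H6 -> H6
  lookup 255.204.0.68: bits 11111111110011 walk d0:H4→d1:-→d2:-→d3:-→d4:H3→d5:-→d6:-→d7:-→d8:-→d9:-→d10:H3→d11:-→d12:H6→d13:-→d14:H7 -> H7
  add 159.240.0.0/12 -> H6 at depth 12
  lookup 159.253.192.122: bits 100111111111110111000 walk d0:H4→d1:-→d2:-→d3:-→d4:-→d5:-→d6:-→d7:-→d8:H0→d9:-→d10:-→d11:-→d12:H6→d13:-→d14:-→d15:-→d16:-→d17:-→d18:-→d19:-→d20:H3→d21:- -> H3
  lookup 255.192.0.64: bits 111111111100 walk d0:H4→d1:-→d2:-→d3:-→d4:H3→d5:-→d6:-→d7:-→d8:-→d9:-→d10:H3→d11:-→d12:H6 -> H6
  lookup 89.34.103.240: bits ε walk d0:H4 -> H4
  lookup 255.207.224.78: bits 1111111111001111111 walk d0:H4→d1:-→d2:-→d3:-→d4:H3→d5:-→d6:-→d7:-→d8:-→d9:-→d10:H3→d11:-→d12:H6→d13:-→d14:H7→d15:-→d16:-→d17:-→d18:-→d19:H1 -> H1

== LOOKUPS ==
["H2","H7","H1","H1","H1","H3","H6","H7","H3","H6","H4","H1"]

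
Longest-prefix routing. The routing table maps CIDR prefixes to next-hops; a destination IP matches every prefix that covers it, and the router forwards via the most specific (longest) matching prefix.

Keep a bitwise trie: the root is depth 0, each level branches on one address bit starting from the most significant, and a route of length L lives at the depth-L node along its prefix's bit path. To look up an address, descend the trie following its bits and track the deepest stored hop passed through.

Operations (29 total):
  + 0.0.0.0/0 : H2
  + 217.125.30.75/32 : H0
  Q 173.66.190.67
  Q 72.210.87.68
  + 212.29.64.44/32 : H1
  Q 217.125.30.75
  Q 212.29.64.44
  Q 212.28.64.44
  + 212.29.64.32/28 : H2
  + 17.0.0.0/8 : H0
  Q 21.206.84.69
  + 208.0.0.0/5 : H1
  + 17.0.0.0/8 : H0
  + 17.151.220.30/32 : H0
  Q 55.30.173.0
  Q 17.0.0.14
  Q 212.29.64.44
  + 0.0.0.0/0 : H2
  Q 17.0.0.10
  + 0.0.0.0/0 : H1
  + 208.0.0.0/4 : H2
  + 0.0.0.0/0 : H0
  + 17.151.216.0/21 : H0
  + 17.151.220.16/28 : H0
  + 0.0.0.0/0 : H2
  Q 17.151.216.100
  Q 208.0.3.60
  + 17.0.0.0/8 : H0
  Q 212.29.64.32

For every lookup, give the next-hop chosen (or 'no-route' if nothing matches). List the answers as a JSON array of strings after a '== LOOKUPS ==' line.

Apply in order:
  + 0.0.0.0/0 (H2) depth=0
  + 217.125.30.75/32 (H0) depth=32
  lookup 173.66.190.67: bits 1 walk d0:H2→d1:- -> H2
  lookup 72.210.87.68: bits ε walk d0:H2 -> H2
  + 212.29.64.44/32 (H1) depth=32
  lookup 217.125.30.75: bits 11011001011111010001111001001011 walk d0:H2→d1:-→d2:-→d3:-→d4:-→d5:-→d6:-→d7:-→d8:-→d9:-→d10:-→d11:-→d12:-→d13:-→d14:-→d15:-→d16:-→d17:-→d18:-→d19:-→d20:-→d21:-→d22:-→d23:-→d24:-→d25:-→d26:-→d27:-→d28:-→d29:-→d30:-→d31:-→d32:H0 -> H0
  lookup 212.29.64.44: bits 11010100000111010100000000101100 walk d0:H2→d1:-→d2:-→d3:-→d4:-→d5:-→d6:-→d7:-→d8:-→d9:-→d10:-→d11:-→d12:-→d13:-→d14:-→d15:-→d16:-→d17:-→d18:-→d19:-→d20:-→d21:-→d22:-→d23:-→d24:-→d25:-→d26:-→d27:-→d28:-→d29:-→d30:-→d31:-→d32:H1 -> H1
  lookup 212.28.64.44: bits 110101000001110 walk d0:H2→d1:-→d2:-→d3:-→d4:-→d5:-→d6:-→d7:-→d8:-→d9:-→d10:-→d11:-→d12:-→d13:-→d14:-→d15:- -> H2
  + 212.29.64.32/28 (H2) depth=28
  + 17.0.0.0/8 (H0) depth=8
  lookup 21.206.84.69: bits 00010 walk d0:H2→d1:-→d2:-→d3:-→d4:-→d5:- -> H2
  + 208.0.0.0/5 (H1) depth=5
  + 17.0.0.0/8 (H0) depth=8
  + 17.151.220.30/32 (H0) depth=32
  lookup 55.30.173.0: bits 00 walk d0:H2→d1:-→d2:- -> H2
  lookup 17.0.0.14: bits 00010001 walk d0:H2→d1:-→d2:-→d3:-→d4:-→d5:-→d6:-→d7:-→d8:H0 -> H0
  lookup 212.29.64.44: bits 11010100000111010100000000101100 walk d0:H2→d1:-→d2:-→d3:-→d4:-→d5:H1→d6:-→d7:-→d8:-→d9:-→d10:-→d11:-→d12:-→d13:-→d14:-→d15:-→d16:-→d17:-→d18:-→d19:-→d20:-→d21:-→d22:-→d23:-→d24:-→d25:-→d26:-→d27:-→d28:H2→d29:-→d30:-→d31:-→d32:H1 -> H1
  + 0.0.0.0/0 (H2) depth=0
  lookup 17.0.0.10: bits 00010001 walk d0:H2→d1:-→d2:-→d3:-→d4:-→d5:-→d6:-→d7:-→d8:H0 -> H0
  + 0.0.0.0/0 (H1) depth=0
  + 208.0.0.0/4 (H2) depth=4
  + 0.0.0.0/0 (H0) depth=0
  + 17.151.216.0/21 (H0) depth=21
  + 17.151.220.16/28 (H0) depth=28
  + 0.0.0.0/0 (H2) depth=0
  lookup 17.151.216.100: bits 000100011001011111011 walk d0:H2→d1:-→d2:-→d3:-→d4:-→d5:-→d6:-→d7:-→d8:H0→d9:-→d10:-→d11:-→d12:-→d13:-→d14:-→d15:-→d16:-→d17:-→d18:-→d19:-→d20:-→d21:H0 -> H0
  lookup 208.0.3.60: bits 11010 walk d0:H2→d1:-→d2:-→d3:-→d4:H2→d5:H1 -> H1
  + 17.0.0.0/8 (H0) depth=8
  lookup 212.29.64.32: bits 1101010000011101010000000010 walk d0:H2→d1:-→d2:-→d3:-→d4:H2→d5:H1→d6:-→d7:-→d8:-→d9:-→d10:-→d11:-→d12:-→d13:-→d14:-→d15:-→d16:-→d17:-→d18:-→d19:-→d20:-→d21:-→d22:-→d23:-→d24:-→d25:-→d26:-→d27:-→d28:H2 -> H2

== LOOKUPS ==
["H2","H2","H0","H1","H2","H2","H2","H0","H1","H0","H0","H1","H2"]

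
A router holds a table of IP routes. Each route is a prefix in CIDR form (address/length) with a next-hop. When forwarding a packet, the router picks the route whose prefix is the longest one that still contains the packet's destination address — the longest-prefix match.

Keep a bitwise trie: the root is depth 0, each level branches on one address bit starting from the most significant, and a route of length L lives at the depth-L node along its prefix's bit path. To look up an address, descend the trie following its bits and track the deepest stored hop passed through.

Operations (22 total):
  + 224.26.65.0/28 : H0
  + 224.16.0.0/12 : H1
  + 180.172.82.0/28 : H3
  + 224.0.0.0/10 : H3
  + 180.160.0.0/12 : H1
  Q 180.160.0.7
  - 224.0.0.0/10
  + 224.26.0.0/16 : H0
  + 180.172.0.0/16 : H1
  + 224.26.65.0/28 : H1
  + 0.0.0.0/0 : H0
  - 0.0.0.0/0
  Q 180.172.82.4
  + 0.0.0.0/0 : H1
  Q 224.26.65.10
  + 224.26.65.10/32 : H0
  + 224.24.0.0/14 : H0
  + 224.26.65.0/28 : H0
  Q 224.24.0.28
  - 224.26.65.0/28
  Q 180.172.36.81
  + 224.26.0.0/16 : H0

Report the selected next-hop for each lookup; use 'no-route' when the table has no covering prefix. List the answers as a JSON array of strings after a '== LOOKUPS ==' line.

Apply in order:
  + 224.26.65.0/28 (H0) depth=28
  + 224.16.0.0/12 (H1) depth=12
  + 180.172.82.0/28 (H3) depth=28
  + 224.0.0.0/10 (H3) depth=10
  + 180.160.0.0/12 (H1) depth=12
  ? 180.160.0.7  path d0:-→d1:-→d2:-→d3:-→d4:-→d5:-→d6:-→d7:-→d8:-→d9:-→d10:-→d11:-→d12:H1  best=H1
  - 224.0.0.0/10 clear@10
  + 224.26.0.0/16 (H0) depth=16
  + 180.172.0.0/16 (H1) depth=16
  + 224.26.65.0/28 (H1) depth=28
  + 0.0.0.0/0 (H0) depth=0
  - 0.0.0.0/0 clear@0
  ? 180.172.82.4  path d0:-→d1:-→d2:-→d3:-→d4:-→d5:-→d6:-→d7:-→d8:-→d9:-→d10:-→d11:-→d12:H1→d13:-→d14:-→d15:-→d16:H1→d17:-→d18:-→d19:-→d20:-→d21:-→d22:-→d23:-→d24:-→d25:-→d26:-→d27:-→d28:H3  best=H3
  + 0.0.0.0/0 (H1) depth=0
  ? 224.26.65.10  path d0:H1→d1:-→d2:-→d3:-→d4:-→d5:-→d6:-→d7:-→d8:-→d9:-→d10:-→d11:-→d12:H1→d13:-→d14:-→d15:-→d16:H0→d17:-→d18:-→d19:-→d20:-→d21:-→d22:-→d23:-→d24:-→d25:-→d26:-→d27:-→d28:H1  best=H1
  + 224.26.65.10/32 (H0) depth=32
  + 224.24.0.0/14 (H0) depth=14
  + 224.26.65.0/28 (H0) depth=28
  ? 224.24.0.28  path d0:H1→d1:-→d2:-→d3:-→d4:-→d5:-→d6:-→d7:-→d8:-→d9:-→d10:-→d11:-→d12:H1→d13:-→d14:H0  best=H0
  - 224.26.65.0/28 clear@28
  ? 180.172.36.81  path d0:H1→d1:-→d2:-→d3:-→d4:-→d5:-→d6:-→d7:-→d8:-→d9:-→d10:-→d11:-→d12:H1→d13:-→d14:-→d15:-→d16:H1→d17:-  best=H1
  + 224.26.0.0/16 (H0) depth=16

== LOOKUPS ==
["H1","H3","H1","H0","H1"]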